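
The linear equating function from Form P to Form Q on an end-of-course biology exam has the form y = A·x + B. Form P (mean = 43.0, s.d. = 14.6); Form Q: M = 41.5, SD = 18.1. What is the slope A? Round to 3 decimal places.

1.240

A = SD_Y / SD_X = 18.1 / 14.6 = 1.240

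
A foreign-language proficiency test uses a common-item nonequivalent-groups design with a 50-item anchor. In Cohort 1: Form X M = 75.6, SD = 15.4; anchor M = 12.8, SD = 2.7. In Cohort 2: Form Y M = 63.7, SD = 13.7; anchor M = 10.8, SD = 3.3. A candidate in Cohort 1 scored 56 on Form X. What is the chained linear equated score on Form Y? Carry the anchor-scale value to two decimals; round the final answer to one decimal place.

Form X → anchor (Cohort 1): v = (2.7/15.4)(56 − 75.6) + 12.8 = 9.36
anchor → Form Y (Cohort 2): y = (13.7/3.3)(9.36 − 10.8) + 63.7 = 57.7

57.7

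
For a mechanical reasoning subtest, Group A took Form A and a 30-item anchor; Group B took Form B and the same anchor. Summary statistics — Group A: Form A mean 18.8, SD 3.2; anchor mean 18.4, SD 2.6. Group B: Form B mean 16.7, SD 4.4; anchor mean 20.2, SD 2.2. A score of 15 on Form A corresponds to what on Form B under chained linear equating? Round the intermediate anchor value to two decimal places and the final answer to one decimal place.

6.9

Form A → anchor (Group A): v = (2.6/3.2)(15 − 18.8) + 18.4 = 15.31
anchor → Form B (Group B): y = (4.4/2.2)(15.31 − 20.2) + 16.7 = 6.9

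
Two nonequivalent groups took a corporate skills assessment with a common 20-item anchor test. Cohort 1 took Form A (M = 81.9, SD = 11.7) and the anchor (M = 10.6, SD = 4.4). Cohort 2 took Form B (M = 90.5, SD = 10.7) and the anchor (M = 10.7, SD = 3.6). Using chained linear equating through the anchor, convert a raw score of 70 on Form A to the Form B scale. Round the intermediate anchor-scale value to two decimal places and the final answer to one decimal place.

76.9

Form A → anchor (Cohort 1): v = (4.4/11.7)(70 − 81.9) + 10.6 = 6.12
anchor → Form B (Cohort 2): y = (10.7/3.6)(6.12 − 10.7) + 90.5 = 76.9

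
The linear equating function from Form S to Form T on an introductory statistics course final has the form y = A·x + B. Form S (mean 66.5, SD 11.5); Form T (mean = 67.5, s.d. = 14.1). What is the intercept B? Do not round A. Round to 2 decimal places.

-14.03

A = SD_Y / SD_X = 14.1 / 11.5 = 1.226087
B = M_Y − A·M_X = 67.5 − 1.226087 × 66.5 = -14.03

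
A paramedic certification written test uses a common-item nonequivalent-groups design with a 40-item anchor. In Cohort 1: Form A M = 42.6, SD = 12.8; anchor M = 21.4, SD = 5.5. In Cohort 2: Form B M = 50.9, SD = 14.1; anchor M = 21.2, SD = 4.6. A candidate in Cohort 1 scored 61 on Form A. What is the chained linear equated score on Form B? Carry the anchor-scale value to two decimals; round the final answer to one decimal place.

Form A → anchor (Cohort 1): v = (5.5/12.8)(61 − 42.6) + 21.4 = 29.31
anchor → Form B (Cohort 2): y = (14.1/4.6)(29.31 − 21.2) + 50.9 = 75.8

75.8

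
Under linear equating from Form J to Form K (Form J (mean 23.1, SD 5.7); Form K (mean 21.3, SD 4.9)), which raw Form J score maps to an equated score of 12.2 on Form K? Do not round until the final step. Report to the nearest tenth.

12.5

Invert y = (SD_Y/SD_X)(x − M_X) + M_Y:
x = (SD_X/SD_Y)(y − M_Y) + M_X = (5.7/4.9)(12.2 − 21.3) + 23.1
x = 1.163265 × -9.100 + 23.1 = 12.5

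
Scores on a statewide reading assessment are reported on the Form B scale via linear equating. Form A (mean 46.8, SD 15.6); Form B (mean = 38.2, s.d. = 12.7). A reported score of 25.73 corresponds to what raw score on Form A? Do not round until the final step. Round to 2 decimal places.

Invert y = (SD_Y/SD_X)(x − M_X) + M_Y:
x = (SD_X/SD_Y)(y − M_Y) + M_X = (15.6/12.7)(25.73 − 38.2) + 46.8
x = 1.228346 × -12.470 + 46.8 = 31.48

31.48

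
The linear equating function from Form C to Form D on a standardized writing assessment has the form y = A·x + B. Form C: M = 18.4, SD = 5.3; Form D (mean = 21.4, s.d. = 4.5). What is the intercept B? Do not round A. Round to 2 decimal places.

5.78

A = SD_Y / SD_X = 4.5 / 5.3 = 0.849057
B = M_Y − A·M_X = 21.4 − 0.849057 × 18.4 = 5.78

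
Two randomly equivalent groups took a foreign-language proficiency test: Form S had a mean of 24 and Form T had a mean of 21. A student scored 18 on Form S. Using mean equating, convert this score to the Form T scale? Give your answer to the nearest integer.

Mean equating: y = x + (M_Y − M_X) = 18 + (21 − 24) = 15

15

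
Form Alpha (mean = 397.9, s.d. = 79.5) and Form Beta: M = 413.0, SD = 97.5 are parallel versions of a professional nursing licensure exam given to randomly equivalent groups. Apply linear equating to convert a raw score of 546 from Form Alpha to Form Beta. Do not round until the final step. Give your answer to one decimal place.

594.6

Linear equating: y = (SD_Y/SD_X)(x − M_X) + M_Y
y = (97.5/79.5)(546 − 397.9) + 413.0
y = 1.226415 × 148.1 + 413.0 = 181.6321 + 413.0 = 594.6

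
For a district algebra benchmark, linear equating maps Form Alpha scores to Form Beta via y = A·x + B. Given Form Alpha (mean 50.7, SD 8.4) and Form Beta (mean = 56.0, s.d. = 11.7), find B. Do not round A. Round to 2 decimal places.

-14.62

A = SD_Y / SD_X = 11.7 / 8.4 = 1.392857
B = M_Y − A·M_X = 56.0 − 1.392857 × 50.7 = -14.62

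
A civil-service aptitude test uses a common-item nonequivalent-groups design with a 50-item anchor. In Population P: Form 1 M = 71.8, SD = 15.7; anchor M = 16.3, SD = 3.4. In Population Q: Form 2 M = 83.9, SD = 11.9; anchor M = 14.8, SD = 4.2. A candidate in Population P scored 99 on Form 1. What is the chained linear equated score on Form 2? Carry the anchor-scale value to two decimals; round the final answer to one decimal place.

104.8

Form 1 → anchor (Population P): v = (3.4/15.7)(99 − 71.8) + 16.3 = 22.19
anchor → Form 2 (Population Q): y = (11.9/4.2)(22.19 − 14.8) + 83.9 = 104.8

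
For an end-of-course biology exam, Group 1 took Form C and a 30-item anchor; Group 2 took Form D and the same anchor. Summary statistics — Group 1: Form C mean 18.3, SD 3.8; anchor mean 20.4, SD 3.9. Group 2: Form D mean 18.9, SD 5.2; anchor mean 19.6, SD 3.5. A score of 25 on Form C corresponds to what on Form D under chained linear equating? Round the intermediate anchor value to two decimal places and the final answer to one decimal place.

30.3

Form C → anchor (Group 1): v = (3.9/3.8)(25 − 18.3) + 20.4 = 27.28
anchor → Form D (Group 2): y = (5.2/3.5)(27.28 − 19.6) + 18.9 = 30.3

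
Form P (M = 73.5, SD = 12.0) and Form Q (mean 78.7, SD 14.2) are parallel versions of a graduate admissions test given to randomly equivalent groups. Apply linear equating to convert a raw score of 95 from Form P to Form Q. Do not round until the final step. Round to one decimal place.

Linear equating: y = (SD_Y/SD_X)(x − M_X) + M_Y
y = (14.2/12.0)(95 − 73.5) + 78.7
y = 1.183333 × 21.5 + 78.7 = 25.4417 + 78.7 = 104.1

104.1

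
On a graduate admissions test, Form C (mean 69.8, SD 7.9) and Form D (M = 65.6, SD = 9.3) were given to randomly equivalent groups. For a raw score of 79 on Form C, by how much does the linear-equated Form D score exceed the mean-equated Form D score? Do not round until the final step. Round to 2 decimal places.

1.63

Mean-equated: 79 + (65.6 − 69.8) = 74.80
Linear-equated: (9.3/7.9)(79 − 69.8) + 65.6 = 76.430
Difference = 76.430 − 74.80 = 1.63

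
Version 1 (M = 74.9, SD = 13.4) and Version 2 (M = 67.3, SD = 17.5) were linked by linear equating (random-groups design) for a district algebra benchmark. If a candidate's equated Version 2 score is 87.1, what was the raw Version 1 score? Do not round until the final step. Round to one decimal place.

Invert y = (SD_Y/SD_X)(x − M_X) + M_Y:
x = (SD_X/SD_Y)(y − M_Y) + M_X = (13.4/17.5)(87.1 − 67.3) + 74.9
x = 0.765714 × 19.800 + 74.9 = 90.1

90.1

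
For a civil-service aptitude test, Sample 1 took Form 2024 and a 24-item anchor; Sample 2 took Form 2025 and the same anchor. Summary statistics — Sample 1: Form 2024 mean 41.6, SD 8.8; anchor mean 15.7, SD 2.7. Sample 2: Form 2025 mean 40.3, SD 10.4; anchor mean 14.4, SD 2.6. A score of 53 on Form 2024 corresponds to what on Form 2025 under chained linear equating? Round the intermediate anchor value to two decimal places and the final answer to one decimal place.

Form 2024 → anchor (Sample 1): v = (2.7/8.8)(53 − 41.6) + 15.7 = 19.20
anchor → Form 2025 (Sample 2): y = (10.4/2.6)(19.20 − 14.4) + 40.3 = 59.5

59.5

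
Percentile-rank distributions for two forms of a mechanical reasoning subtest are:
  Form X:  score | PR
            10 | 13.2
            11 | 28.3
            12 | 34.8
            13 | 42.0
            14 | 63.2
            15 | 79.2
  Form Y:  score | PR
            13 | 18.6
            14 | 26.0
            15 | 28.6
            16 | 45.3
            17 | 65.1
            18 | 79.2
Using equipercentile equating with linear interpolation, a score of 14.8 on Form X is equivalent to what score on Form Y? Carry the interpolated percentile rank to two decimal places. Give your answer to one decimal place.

17.8

PR of 14.8 on Form X: 63.2 + (14.8 − 14)/(15 − 14) × (79.2 − 63.2) = 76.00
On Form Y, PR 76.00 falls between score 17 (PR 65.1) and 18 (PR 79.2).
Interpolate: 17 + (76.00 − 65.1)/(79.2 − 65.1) × (18 − 17) = 17.8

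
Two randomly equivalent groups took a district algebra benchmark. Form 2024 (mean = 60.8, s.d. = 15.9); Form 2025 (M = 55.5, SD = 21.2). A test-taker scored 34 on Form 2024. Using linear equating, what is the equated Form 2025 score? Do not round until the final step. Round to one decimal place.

19.8

Linear equating: y = (SD_Y/SD_X)(x − M_X) + M_Y
y = (21.2/15.9)(34 − 60.8) + 55.5
y = 1.333333 × -26.8 + 55.5 = -35.7333 + 55.5 = 19.8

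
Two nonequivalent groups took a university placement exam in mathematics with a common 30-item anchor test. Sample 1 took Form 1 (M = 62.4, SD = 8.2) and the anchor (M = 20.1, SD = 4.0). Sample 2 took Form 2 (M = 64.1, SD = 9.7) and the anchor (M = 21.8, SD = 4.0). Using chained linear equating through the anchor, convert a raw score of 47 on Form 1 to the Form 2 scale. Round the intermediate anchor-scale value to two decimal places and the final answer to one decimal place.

41.8

Form 1 → anchor (Sample 1): v = (4.0/8.2)(47 − 62.4) + 20.1 = 12.59
anchor → Form 2 (Sample 2): y = (9.7/4.0)(12.59 − 21.8) + 64.1 = 41.8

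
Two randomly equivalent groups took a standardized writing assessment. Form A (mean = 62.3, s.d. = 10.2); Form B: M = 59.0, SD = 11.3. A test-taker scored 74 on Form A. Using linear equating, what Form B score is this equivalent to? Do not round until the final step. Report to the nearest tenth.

Linear equating: y = (SD_Y/SD_X)(x − M_X) + M_Y
y = (11.3/10.2)(74 − 62.3) + 59.0
y = 1.107843 × 11.7 + 59.0 = 12.9618 + 59.0 = 72.0

72.0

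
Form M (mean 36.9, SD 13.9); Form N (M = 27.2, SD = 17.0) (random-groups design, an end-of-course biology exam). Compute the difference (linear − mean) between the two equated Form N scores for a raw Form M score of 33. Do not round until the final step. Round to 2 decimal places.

-0.87

Mean-equated: 33 + (27.2 − 36.9) = 23.30
Linear-equated: (17.0/13.9)(33 − 36.9) + 27.2 = 22.430
Difference = 22.430 − 23.30 = -0.87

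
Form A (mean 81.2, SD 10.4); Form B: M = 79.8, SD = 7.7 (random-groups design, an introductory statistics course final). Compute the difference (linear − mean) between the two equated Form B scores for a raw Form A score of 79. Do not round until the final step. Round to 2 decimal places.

Mean-equated: 79 + (79.8 − 81.2) = 77.60
Linear-equated: (7.7/10.4)(79 − 81.2) + 79.8 = 78.171
Difference = 78.171 − 77.60 = 0.57

0.57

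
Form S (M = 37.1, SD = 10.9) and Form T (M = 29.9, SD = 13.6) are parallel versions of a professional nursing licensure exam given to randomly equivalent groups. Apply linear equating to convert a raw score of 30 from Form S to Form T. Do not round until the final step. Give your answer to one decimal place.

Linear equating: y = (SD_Y/SD_X)(x − M_X) + M_Y
y = (13.6/10.9)(30 − 37.1) + 29.9
y = 1.247706 × -7.1 + 29.9 = -8.8587 + 29.9 = 21.0

21.0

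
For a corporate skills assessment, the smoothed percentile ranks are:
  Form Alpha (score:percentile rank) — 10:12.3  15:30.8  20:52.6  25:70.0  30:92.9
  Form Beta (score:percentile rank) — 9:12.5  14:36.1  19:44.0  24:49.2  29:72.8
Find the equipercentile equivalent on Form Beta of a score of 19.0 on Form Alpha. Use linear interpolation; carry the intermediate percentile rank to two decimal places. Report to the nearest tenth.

PR of 19.0 on Form Alpha: 30.8 + (19.0 − 15)/(20 − 15) × (52.6 − 30.8) = 48.24
On Form Beta, PR 48.24 falls between score 19 (PR 44.0) and 24 (PR 49.2).
Interpolate: 19 + (48.24 − 44.0)/(49.2 − 44.0) × (24 − 19) = 23.1

23.1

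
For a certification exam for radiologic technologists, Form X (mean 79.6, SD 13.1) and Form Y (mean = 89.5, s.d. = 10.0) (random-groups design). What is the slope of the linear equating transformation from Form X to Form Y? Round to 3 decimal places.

0.763

A = SD_Y / SD_X = 10.0 / 13.1 = 0.763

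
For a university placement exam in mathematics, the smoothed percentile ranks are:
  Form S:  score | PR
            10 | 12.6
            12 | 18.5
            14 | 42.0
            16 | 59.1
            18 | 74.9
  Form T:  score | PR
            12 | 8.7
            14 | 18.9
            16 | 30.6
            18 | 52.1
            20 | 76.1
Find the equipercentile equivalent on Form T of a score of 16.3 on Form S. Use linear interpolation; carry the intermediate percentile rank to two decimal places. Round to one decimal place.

PR of 16.3 on Form S: 59.1 + (16.3 − 16)/(18 − 16) × (74.9 − 59.1) = 61.47
On Form T, PR 61.47 falls between score 18 (PR 52.1) and 20 (PR 76.1).
Interpolate: 18 + (61.47 − 52.1)/(76.1 − 52.1) × (20 − 18) = 18.8

18.8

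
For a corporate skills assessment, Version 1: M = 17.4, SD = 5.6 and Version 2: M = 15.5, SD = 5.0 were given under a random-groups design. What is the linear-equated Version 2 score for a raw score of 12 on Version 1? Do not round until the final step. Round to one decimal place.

Linear equating: y = (SD_Y/SD_X)(x − M_X) + M_Y
y = (5.0/5.6)(12 − 17.4) + 15.5
y = 0.892857 × -5.4 + 15.5 = -4.8214 + 15.5 = 10.7

10.7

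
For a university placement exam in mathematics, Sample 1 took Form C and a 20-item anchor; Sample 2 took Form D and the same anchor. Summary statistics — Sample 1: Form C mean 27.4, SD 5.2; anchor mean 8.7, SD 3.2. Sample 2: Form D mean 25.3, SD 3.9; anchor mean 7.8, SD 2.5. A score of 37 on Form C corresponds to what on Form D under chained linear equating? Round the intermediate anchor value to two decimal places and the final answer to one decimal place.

Form C → anchor (Sample 1): v = (3.2/5.2)(37 − 27.4) + 8.7 = 14.61
anchor → Form D (Sample 2): y = (3.9/2.5)(14.61 − 7.8) + 25.3 = 35.9

35.9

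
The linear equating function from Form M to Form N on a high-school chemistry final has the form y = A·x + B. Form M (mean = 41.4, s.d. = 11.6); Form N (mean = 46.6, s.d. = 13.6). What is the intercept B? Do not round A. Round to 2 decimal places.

-1.94

A = SD_Y / SD_X = 13.6 / 11.6 = 1.172414
B = M_Y − A·M_X = 46.6 − 1.172414 × 41.4 = -1.94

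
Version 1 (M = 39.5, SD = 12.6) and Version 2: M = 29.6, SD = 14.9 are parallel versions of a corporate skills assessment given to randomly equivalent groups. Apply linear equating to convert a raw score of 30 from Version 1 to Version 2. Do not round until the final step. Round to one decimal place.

18.4

Linear equating: y = (SD_Y/SD_X)(x − M_X) + M_Y
y = (14.9/12.6)(30 − 39.5) + 29.6
y = 1.182540 × -9.5 + 29.6 = -11.2341 + 29.6 = 18.4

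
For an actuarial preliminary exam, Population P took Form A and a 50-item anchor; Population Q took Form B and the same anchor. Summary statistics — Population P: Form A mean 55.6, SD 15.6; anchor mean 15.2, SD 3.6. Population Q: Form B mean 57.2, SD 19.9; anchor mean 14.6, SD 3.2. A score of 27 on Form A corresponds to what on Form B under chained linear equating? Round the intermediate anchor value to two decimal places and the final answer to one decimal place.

19.9

Form A → anchor (Population P): v = (3.6/15.6)(27 − 55.6) + 15.2 = 8.60
anchor → Form B (Population Q): y = (19.9/3.2)(8.60 − 14.6) + 57.2 = 19.9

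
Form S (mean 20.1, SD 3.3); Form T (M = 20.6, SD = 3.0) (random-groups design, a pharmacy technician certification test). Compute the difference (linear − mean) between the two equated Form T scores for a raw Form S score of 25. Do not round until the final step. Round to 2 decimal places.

Mean-equated: 25 + (20.6 − 20.1) = 25.50
Linear-equated: (3.0/3.3)(25 − 20.1) + 20.6 = 25.055
Difference = 25.055 − 25.50 = -0.45

-0.45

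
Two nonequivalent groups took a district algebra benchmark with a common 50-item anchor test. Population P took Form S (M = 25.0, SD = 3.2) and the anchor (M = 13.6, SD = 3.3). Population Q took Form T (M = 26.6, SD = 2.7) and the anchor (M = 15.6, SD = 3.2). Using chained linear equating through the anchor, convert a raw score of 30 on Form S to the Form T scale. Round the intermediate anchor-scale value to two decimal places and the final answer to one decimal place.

Form S → anchor (Population P): v = (3.3/3.2)(30 − 25.0) + 13.6 = 18.76
anchor → Form T (Population Q): y = (2.7/3.2)(18.76 − 15.6) + 26.6 = 29.3

29.3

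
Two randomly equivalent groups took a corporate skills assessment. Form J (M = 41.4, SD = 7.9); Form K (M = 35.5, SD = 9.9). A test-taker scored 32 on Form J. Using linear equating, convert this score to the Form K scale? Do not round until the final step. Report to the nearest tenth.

Linear equating: y = (SD_Y/SD_X)(x − M_X) + M_Y
y = (9.9/7.9)(32 − 41.4) + 35.5
y = 1.253165 × -9.4 + 35.5 = -11.7797 + 35.5 = 23.7

23.7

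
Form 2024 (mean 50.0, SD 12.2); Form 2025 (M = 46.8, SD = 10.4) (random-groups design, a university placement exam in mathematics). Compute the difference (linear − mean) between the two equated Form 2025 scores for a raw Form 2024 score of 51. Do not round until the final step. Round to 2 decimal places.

-0.15

Mean-equated: 51 + (46.8 − 50.0) = 47.80
Linear-equated: (10.4/12.2)(51 − 50.0) + 46.8 = 47.652
Difference = 47.652 − 47.80 = -0.15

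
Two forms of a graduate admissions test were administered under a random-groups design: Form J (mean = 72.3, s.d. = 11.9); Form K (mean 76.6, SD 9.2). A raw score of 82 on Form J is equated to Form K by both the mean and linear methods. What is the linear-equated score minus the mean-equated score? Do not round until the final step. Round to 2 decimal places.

Mean-equated: 82 + (76.6 − 72.3) = 86.30
Linear-equated: (9.2/11.9)(82 − 72.3) + 76.6 = 84.099
Difference = 84.099 − 86.30 = -2.20

-2.20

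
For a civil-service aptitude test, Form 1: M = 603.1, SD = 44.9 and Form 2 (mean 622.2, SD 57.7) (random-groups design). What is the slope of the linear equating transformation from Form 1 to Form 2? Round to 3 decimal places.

A = SD_Y / SD_X = 57.7 / 44.9 = 1.285

1.285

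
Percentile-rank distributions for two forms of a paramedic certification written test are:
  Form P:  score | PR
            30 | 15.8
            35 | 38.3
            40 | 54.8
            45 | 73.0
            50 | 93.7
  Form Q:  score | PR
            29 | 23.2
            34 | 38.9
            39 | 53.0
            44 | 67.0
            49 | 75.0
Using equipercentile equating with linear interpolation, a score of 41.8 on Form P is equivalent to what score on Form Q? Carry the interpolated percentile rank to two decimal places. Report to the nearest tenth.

42.0

PR of 41.8 on Form P: 54.8 + (41.8 − 40)/(45 − 40) × (73.0 − 54.8) = 61.35
On Form Q, PR 61.35 falls between score 39 (PR 53.0) and 44 (PR 67.0).
Interpolate: 39 + (61.35 − 53.0)/(67.0 − 53.0) × (44 − 39) = 42.0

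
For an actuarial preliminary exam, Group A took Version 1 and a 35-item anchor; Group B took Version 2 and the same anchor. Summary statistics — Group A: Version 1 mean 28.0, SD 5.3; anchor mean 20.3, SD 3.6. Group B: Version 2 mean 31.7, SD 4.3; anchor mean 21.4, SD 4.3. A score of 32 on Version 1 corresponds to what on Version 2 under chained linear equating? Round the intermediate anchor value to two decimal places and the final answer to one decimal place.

33.3

Version 1 → anchor (Group A): v = (3.6/5.3)(32 − 28.0) + 20.3 = 23.02
anchor → Version 2 (Group B): y = (4.3/4.3)(23.02 − 21.4) + 31.7 = 33.3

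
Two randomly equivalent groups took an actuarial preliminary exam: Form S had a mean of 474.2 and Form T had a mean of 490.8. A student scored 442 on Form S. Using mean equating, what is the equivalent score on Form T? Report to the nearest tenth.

458.6

Mean equating: y = x + (M_Y − M_X) = 442 + (490.8 − 474.2) = 458.6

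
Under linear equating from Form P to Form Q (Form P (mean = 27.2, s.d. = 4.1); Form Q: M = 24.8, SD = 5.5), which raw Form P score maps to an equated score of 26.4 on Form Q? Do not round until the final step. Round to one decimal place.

Invert y = (SD_Y/SD_X)(x − M_X) + M_Y:
x = (SD_X/SD_Y)(y − M_Y) + M_X = (4.1/5.5)(26.4 − 24.8) + 27.2
x = 0.745455 × 1.600 + 27.2 = 28.4

28.4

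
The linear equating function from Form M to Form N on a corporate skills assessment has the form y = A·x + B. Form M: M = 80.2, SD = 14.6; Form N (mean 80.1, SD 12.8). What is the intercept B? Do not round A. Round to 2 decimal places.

9.79

A = SD_Y / SD_X = 12.8 / 14.6 = 0.876712
B = M_Y − A·M_X = 80.1 − 0.876712 × 80.2 = 9.79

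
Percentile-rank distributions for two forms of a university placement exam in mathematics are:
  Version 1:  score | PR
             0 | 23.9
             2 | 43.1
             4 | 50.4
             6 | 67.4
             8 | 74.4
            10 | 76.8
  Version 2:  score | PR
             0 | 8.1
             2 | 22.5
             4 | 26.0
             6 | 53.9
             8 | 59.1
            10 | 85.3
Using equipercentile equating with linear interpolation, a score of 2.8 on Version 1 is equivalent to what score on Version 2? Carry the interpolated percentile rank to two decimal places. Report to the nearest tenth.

5.4

PR of 2.8 on Version 1: 43.1 + (2.8 − 2)/(4 − 2) × (50.4 − 43.1) = 46.02
On Version 2, PR 46.02 falls between score 4 (PR 26.0) and 6 (PR 53.9).
Interpolate: 4 + (46.02 − 26.0)/(53.9 − 26.0) × (6 − 4) = 5.4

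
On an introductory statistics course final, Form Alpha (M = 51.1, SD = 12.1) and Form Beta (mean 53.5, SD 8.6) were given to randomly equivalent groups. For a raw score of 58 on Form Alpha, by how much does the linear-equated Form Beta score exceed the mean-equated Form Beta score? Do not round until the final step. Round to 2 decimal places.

Mean-equated: 58 + (53.5 − 51.1) = 60.40
Linear-equated: (8.6/12.1)(58 − 51.1) + 53.5 = 58.404
Difference = 58.404 − 60.40 = -2.00

-2.00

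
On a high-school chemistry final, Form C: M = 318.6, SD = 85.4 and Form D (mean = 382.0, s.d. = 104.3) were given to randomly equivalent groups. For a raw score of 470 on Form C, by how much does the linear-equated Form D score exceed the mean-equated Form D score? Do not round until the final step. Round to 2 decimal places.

Mean-equated: 470 + (382.0 − 318.6) = 533.40
Linear-equated: (104.3/85.4)(470 − 318.6) + 382.0 = 566.907
Difference = 566.907 − 533.40 = 33.51

33.51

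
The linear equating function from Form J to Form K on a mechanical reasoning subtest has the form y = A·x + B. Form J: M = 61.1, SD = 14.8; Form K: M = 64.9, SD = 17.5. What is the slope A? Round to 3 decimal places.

A = SD_Y / SD_X = 17.5 / 14.8 = 1.182

1.182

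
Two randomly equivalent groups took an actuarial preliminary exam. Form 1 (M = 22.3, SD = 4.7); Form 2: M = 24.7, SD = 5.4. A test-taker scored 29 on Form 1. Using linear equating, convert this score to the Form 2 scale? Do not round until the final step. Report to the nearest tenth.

32.4

Linear equating: y = (SD_Y/SD_X)(x − M_X) + M_Y
y = (5.4/4.7)(29 − 22.3) + 24.7
y = 1.148936 × 6.7 + 24.7 = 7.6979 + 24.7 = 32.4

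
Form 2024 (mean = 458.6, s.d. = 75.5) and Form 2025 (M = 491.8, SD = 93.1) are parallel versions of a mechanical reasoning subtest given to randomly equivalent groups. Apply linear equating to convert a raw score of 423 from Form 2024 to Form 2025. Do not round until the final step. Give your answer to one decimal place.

447.9

Linear equating: y = (SD_Y/SD_X)(x − M_X) + M_Y
y = (93.1/75.5)(423 − 458.6) + 491.8
y = 1.233113 × -35.6 + 491.8 = -43.8988 + 491.8 = 447.9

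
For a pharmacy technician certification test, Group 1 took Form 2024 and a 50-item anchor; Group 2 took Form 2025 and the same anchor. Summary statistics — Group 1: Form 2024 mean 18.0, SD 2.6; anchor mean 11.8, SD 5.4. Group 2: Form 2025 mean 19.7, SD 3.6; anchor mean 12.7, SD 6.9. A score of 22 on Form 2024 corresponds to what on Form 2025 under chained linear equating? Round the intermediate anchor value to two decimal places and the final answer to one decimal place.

23.6

Form 2024 → anchor (Group 1): v = (5.4/2.6)(22 − 18.0) + 11.8 = 20.11
anchor → Form 2025 (Group 2): y = (3.6/6.9)(20.11 − 12.7) + 19.7 = 23.6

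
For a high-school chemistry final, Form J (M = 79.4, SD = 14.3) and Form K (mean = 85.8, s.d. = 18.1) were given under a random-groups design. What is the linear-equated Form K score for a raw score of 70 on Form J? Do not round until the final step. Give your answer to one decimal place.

73.9

Linear equating: y = (SD_Y/SD_X)(x − M_X) + M_Y
y = (18.1/14.3)(70 − 79.4) + 85.8
y = 1.265734 × -9.4 + 85.8 = -11.8979 + 85.8 = 73.9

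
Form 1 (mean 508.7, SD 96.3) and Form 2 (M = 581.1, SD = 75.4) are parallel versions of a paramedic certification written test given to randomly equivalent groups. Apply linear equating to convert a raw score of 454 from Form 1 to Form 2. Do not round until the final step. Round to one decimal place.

Linear equating: y = (SD_Y/SD_X)(x − M_X) + M_Y
y = (75.4/96.3)(454 − 508.7) + 581.1
y = 0.782970 × -54.7 + 581.1 = -42.8285 + 581.1 = 538.3

538.3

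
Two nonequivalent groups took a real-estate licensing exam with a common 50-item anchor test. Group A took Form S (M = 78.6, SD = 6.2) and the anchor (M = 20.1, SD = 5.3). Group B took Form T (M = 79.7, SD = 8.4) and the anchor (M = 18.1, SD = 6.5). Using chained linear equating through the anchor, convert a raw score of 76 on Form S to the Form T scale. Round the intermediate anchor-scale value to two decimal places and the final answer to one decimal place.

Form S → anchor (Group A): v = (5.3/6.2)(76 − 78.6) + 20.1 = 17.88
anchor → Form T (Group B): y = (8.4/6.5)(17.88 − 18.1) + 79.7 = 79.4

79.4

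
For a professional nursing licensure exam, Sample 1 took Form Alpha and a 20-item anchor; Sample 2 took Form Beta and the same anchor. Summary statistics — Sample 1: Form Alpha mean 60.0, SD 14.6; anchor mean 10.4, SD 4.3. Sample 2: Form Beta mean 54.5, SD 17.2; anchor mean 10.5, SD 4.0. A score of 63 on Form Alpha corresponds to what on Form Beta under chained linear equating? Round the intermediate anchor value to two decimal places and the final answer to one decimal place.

Form Alpha → anchor (Sample 1): v = (4.3/14.6)(63 − 60.0) + 10.4 = 11.28
anchor → Form Beta (Sample 2): y = (17.2/4.0)(11.28 − 10.5) + 54.5 = 57.9

57.9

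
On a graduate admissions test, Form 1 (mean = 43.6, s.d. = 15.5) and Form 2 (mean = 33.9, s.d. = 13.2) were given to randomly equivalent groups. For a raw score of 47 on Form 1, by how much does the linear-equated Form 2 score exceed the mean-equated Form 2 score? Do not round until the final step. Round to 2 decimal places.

-0.50

Mean-equated: 47 + (33.9 − 43.6) = 37.30
Linear-equated: (13.2/15.5)(47 − 43.6) + 33.9 = 36.795
Difference = 36.795 − 37.30 = -0.50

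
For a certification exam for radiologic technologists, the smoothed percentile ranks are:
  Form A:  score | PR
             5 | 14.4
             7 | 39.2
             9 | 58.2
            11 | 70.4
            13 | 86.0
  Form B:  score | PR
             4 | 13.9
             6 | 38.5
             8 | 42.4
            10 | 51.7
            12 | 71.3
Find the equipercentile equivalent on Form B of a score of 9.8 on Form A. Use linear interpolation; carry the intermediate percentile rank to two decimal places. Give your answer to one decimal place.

11.2

PR of 9.8 on Form A: 58.2 + (9.8 − 9)/(11 − 9) × (70.4 − 58.2) = 63.08
On Form B, PR 63.08 falls between score 10 (PR 51.7) and 12 (PR 71.3).
Interpolate: 10 + (63.08 − 51.7)/(71.3 − 51.7) × (12 − 10) = 11.2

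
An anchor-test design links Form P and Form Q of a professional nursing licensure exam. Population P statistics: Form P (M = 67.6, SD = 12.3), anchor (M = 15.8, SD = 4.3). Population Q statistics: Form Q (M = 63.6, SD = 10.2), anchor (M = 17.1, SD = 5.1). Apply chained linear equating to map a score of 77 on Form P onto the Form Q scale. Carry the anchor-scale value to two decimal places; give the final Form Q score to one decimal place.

Form P → anchor (Population P): v = (4.3/12.3)(77 − 67.6) + 15.8 = 19.09
anchor → Form Q (Population Q): y = (10.2/5.1)(19.09 − 17.1) + 63.6 = 67.6

67.6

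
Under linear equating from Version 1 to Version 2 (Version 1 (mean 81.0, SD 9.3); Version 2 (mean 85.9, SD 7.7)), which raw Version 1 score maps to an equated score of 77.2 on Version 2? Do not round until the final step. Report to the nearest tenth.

Invert y = (SD_Y/SD_X)(x − M_X) + M_Y:
x = (SD_X/SD_Y)(y − M_Y) + M_X = (9.3/7.7)(77.2 − 85.9) + 81.0
x = 1.207792 × -8.700 + 81.0 = 70.5

70.5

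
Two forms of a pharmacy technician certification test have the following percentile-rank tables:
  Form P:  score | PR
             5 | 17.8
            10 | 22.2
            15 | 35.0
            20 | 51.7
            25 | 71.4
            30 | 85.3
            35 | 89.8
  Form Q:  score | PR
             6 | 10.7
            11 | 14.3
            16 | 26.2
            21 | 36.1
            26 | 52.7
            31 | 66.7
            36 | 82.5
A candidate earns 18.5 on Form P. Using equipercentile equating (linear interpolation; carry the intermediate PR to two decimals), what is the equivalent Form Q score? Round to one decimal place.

24.2

PR of 18.5 on Form P: 35.0 + (18.5 − 15)/(20 − 15) × (51.7 − 35.0) = 46.69
On Form Q, PR 46.69 falls between score 21 (PR 36.1) and 26 (PR 52.7).
Interpolate: 21 + (46.69 − 36.1)/(52.7 − 36.1) × (26 − 21) = 24.2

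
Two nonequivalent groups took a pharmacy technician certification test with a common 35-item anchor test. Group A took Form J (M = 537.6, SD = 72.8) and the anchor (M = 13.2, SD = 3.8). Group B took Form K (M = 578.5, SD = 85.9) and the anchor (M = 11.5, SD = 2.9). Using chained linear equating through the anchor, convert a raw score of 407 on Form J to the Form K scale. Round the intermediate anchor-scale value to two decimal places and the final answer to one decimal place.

426.8

Form J → anchor (Group A): v = (3.8/72.8)(407 − 537.6) + 13.2 = 6.38
anchor → Form K (Group B): y = (85.9/2.9)(6.38 − 11.5) + 578.5 = 426.8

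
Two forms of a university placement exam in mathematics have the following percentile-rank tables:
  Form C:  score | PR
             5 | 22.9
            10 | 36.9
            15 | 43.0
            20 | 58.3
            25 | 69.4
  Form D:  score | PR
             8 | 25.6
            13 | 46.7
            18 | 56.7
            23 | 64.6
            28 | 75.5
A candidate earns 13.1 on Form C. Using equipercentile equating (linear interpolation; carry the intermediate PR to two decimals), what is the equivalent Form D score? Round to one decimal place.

11.6

PR of 13.1 on Form C: 36.9 + (13.1 − 10)/(15 − 10) × (43.0 − 36.9) = 40.68
On Form D, PR 40.68 falls between score 8 (PR 25.6) and 13 (PR 46.7).
Interpolate: 8 + (40.68 − 25.6)/(46.7 − 25.6) × (13 − 8) = 11.6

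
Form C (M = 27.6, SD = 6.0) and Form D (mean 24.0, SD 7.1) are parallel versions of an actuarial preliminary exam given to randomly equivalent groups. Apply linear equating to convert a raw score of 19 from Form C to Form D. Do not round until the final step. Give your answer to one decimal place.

Linear equating: y = (SD_Y/SD_X)(x − M_X) + M_Y
y = (7.1/6.0)(19 − 27.6) + 24.0
y = 1.183333 × -8.6 + 24.0 = -10.1767 + 24.0 = 13.8

13.8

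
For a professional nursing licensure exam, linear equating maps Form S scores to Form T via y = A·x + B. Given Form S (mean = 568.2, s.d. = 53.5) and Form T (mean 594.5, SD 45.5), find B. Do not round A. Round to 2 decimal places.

A = SD_Y / SD_X = 45.5 / 53.5 = 0.850467
B = M_Y − A·M_X = 594.5 − 0.850467 × 568.2 = 111.26

111.26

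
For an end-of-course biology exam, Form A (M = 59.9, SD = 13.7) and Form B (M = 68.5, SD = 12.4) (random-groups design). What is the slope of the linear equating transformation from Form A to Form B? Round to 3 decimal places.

0.905

A = SD_Y / SD_X = 12.4 / 13.7 = 0.905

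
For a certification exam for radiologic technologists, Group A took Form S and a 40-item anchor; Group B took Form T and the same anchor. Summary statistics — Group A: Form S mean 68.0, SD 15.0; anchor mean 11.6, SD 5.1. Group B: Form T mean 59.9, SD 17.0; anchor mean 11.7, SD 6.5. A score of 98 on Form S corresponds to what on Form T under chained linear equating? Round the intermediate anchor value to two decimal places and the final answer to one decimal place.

86.3

Form S → anchor (Group A): v = (5.1/15.0)(98 − 68.0) + 11.6 = 21.80
anchor → Form T (Group B): y = (17.0/6.5)(21.80 − 11.7) + 59.9 = 86.3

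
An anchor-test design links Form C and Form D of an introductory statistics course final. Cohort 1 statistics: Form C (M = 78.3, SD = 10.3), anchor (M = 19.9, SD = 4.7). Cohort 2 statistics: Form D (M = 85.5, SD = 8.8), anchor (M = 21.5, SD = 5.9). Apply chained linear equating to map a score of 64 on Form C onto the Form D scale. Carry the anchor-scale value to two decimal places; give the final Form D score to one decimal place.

Form C → anchor (Cohort 1): v = (4.7/10.3)(64 − 78.3) + 19.9 = 13.37
anchor → Form D (Cohort 2): y = (8.8/5.9)(13.37 − 21.5) + 85.5 = 73.4

73.4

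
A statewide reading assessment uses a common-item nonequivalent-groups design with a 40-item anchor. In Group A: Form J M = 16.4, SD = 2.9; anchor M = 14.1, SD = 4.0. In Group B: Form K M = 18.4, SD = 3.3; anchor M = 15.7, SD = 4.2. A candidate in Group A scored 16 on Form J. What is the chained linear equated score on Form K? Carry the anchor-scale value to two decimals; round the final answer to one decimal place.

Form J → anchor (Group A): v = (4.0/2.9)(16 − 16.4) + 14.1 = 13.55
anchor → Form K (Group B): y = (3.3/4.2)(13.55 − 15.7) + 18.4 = 16.7

16.7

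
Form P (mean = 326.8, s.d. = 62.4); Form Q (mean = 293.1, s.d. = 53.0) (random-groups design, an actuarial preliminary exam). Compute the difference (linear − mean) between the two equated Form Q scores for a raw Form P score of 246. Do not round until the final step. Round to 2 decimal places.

12.17

Mean-equated: 246 + (293.1 − 326.8) = 212.30
Linear-equated: (53.0/62.4)(246 − 326.8) + 293.1 = 224.472
Difference = 224.472 − 212.30 = 12.17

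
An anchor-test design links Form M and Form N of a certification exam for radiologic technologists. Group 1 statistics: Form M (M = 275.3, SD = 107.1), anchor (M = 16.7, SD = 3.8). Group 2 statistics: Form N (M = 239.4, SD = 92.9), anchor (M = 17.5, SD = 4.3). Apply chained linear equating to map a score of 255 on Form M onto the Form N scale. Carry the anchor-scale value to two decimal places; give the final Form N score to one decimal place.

Form M → anchor (Group 1): v = (3.8/107.1)(255 − 275.3) + 16.7 = 15.98
anchor → Form N (Group 2): y = (92.9/4.3)(15.98 − 17.5) + 239.4 = 206.6

206.6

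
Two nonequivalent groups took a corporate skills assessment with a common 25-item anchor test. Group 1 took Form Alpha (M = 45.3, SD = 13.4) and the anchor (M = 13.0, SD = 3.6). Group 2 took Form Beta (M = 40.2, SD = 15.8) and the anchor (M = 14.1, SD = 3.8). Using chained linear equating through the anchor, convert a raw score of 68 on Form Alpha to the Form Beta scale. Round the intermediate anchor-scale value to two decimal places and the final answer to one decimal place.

Form Alpha → anchor (Group 1): v = (3.6/13.4)(68 − 45.3) + 13.0 = 19.10
anchor → Form Beta (Group 2): y = (15.8/3.8)(19.10 − 14.1) + 40.2 = 61.0

61.0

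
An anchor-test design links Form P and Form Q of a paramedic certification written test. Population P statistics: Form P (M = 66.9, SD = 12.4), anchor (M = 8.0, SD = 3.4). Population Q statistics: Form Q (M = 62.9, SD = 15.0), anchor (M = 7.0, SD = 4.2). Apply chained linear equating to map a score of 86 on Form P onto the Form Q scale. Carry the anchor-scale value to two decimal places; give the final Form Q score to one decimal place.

Form P → anchor (Population P): v = (3.4/12.4)(86 − 66.9) + 8.0 = 13.24
anchor → Form Q (Population Q): y = (15.0/4.2)(13.24 − 7.0) + 62.9 = 85.2

85.2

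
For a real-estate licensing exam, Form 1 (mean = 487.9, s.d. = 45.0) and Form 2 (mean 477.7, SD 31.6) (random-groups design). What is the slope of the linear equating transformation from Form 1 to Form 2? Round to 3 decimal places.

0.702

A = SD_Y / SD_X = 31.6 / 45.0 = 0.702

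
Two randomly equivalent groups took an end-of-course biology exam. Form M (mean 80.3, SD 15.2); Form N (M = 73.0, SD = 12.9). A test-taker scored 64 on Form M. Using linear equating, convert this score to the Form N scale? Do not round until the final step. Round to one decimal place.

59.2

Linear equating: y = (SD_Y/SD_X)(x − M_X) + M_Y
y = (12.9/15.2)(64 − 80.3) + 73.0
y = 0.848684 × -16.3 + 73.0 = -13.8336 + 73.0 = 59.2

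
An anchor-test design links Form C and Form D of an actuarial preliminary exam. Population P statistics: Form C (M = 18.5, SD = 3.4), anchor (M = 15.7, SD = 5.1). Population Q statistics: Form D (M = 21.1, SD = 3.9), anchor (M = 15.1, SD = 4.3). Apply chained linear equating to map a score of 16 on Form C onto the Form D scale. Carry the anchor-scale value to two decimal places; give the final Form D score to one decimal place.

Form C → anchor (Population P): v = (5.1/3.4)(16 − 18.5) + 15.7 = 11.95
anchor → Form D (Population Q): y = (3.9/4.3)(11.95 − 15.1) + 21.1 = 18.2

18.2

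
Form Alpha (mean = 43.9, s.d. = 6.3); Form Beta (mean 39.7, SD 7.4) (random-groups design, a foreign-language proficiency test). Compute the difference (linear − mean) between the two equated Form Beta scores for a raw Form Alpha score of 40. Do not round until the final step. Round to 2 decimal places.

Mean-equated: 40 + (39.7 − 43.9) = 35.80
Linear-equated: (7.4/6.3)(40 − 43.9) + 39.7 = 35.119
Difference = 35.119 − 35.80 = -0.68

-0.68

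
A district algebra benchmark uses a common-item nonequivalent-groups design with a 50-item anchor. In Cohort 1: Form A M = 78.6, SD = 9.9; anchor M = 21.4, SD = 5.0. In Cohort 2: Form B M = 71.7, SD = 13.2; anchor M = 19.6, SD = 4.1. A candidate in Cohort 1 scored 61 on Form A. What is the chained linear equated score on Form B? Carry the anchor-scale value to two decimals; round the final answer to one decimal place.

48.9

Form A → anchor (Cohort 1): v = (5.0/9.9)(61 − 78.6) + 21.4 = 12.51
anchor → Form B (Cohort 2): y = (13.2/4.1)(12.51 − 19.6) + 71.7 = 48.9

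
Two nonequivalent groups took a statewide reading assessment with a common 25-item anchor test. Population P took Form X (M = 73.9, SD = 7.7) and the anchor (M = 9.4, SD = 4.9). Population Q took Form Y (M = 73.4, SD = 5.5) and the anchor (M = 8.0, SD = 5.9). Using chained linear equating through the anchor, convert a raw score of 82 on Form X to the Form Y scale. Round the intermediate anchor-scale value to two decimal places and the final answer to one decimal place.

79.5

Form X → anchor (Population P): v = (4.9/7.7)(82 − 73.9) + 9.4 = 14.55
anchor → Form Y (Population Q): y = (5.5/5.9)(14.55 − 8.0) + 73.4 = 79.5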